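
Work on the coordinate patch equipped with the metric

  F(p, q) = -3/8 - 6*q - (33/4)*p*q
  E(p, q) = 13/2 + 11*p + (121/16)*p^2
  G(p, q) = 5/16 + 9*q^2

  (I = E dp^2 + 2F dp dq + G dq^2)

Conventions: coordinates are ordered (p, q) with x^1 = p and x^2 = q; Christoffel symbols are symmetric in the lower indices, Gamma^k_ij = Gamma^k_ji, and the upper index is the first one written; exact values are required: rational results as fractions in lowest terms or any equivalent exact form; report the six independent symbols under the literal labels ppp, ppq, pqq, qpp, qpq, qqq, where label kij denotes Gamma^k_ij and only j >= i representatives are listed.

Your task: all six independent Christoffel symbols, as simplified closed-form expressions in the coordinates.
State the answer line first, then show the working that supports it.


Answer: Gamma_ppp = (605*p - 792*q + 440)/(605*p^2 - 1584*p*q + 880*p + 5760*q^2 - 1152*q + 484), Gamma_ppq = 0, Gamma_pqq = (-660*p + 864*q - 480)/(605*p^2 - 1584*p*q + 880*p + 5760*q^2 - 1152*q + 484), Gamma_qpp = (726*p - 5280*q + 528)/(605*p^2 - 1584*p*q + 880*p + 5760*q^2 - 1152*q + 484), Gamma_qpq = 0, Gamma_qqq = (-792*p + 5760*q - 576)/(605*p^2 - 1584*p*q + 880*p + 5760*q^2 - 1152*q + 484)

E = 13/2 + 11*p + (121/16)*p^2; F = -3/8 - 6*q - (33/4)*p*q; G = 5/16 + 9*q^2
Gamma^k_ij = (1/2) g^{kl} (d_i g_jl + d_j g_il - d_l g_ij), with g^inv = (1/(EG-F^2)) [[G, -F], [-F, E]]
first partials: E_p = 11 + (121/8)*p, E_q = 0, F_p = -(33/4)*q, F_q = -6 - (33/4)*p, G_p = 0, G_q = 18*q
D = EG - F^2 = 121/64 - (9/2)*q + (55/16)*p + (45/2)*q^2 - (99/16)*p*q + (605/256)*p^2
expanded: Gamma^p_pp = (G E_p - 2F F_p + F E_q)/(2D), Gamma^p_pq = (G E_q - F G_p)/(2D), Gamma^p_qq = (2G F_q - G G_p - F G_q)/(2D), Gamma^q_pp = (2E F_p - E E_q - F E_p)/(2D), Gamma^q_pq = (E G_p - F E_q)/(2D), Gamma^q_qq = (E G_q - 2F F_q + F G_p)/(2D); substitute and cancel common factors


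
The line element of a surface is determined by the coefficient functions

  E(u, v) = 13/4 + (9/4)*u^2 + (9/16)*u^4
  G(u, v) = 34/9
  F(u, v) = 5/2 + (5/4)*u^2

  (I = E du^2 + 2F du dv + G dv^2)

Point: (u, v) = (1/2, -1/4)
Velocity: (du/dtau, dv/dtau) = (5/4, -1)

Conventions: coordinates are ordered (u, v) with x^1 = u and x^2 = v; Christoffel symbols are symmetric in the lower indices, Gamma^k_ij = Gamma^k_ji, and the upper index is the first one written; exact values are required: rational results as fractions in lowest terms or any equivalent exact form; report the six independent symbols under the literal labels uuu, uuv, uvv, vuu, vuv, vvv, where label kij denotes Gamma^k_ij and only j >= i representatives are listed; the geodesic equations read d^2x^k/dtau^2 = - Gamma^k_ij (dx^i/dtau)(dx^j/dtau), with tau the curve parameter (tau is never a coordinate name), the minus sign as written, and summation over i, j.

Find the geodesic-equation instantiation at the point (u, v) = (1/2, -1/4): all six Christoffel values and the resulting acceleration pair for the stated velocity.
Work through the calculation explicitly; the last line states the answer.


E = 985/256, F = 45/16, G = 34/9 at the point
E_u = 81/32, E_v = 0, F_u = 5/4, F_v = 0, G_u = 0, G_v = 0
EG - F^2 = 15265/2304;  g^inv = (2304/15265) * [[34/9, -45/16], [-45/16, 985/256]]
first-kind symbols [ij,l] = (1/2)(d_i g_jl + d_j g_il - d_l g_ij): [uu,u] = E_u/2 = 81/64, [uu,v] = F_u - E_v/2 = 5/4, [uv,u] = E_v/2 = 0, [uv,v] = G_u/2 = 0, [vv,u] = F_v - G_u/2 = 0, [vv,v] = G_v/2 = 0
Gamma^u_ij = (G*[ij,u] - F*[ij,v])/(EG - F^2), Gamma^v_ij = (E*[ij,v] - F*[ij,u])/(EG - F^2)
Gamma_uuu = 2916/15265, Gamma_uuv = 0, Gamma_uvv = 0, Gamma_vuu = 576/3053, Gamma_vuv = 0, Gamma_vvv = 0
d^2u/dtau^2 = -(Gamma_uuu*(5/4)^2 + 2*Gamma_uuv*(5/4)*(-1) + Gamma_uvv*(-1)^2) = -3645/12212
d^2v/dtau^2 = -(Gamma_vuu*(5/4)^2 + 2*Gamma_vuv*(5/4)*(-1) + Gamma_vvv*(-1)^2) = -900/3053

Answer: Gamma_uuu = 2916/15265, Gamma_uuv = 0, Gamma_uvv = 0, Gamma_vuu = 576/3053, Gamma_vuv = 0, Gamma_vvv = 0; accelerations (d^2u/dtau^2, d^2v/dtau^2) = (-3645/12212, -900/3053)


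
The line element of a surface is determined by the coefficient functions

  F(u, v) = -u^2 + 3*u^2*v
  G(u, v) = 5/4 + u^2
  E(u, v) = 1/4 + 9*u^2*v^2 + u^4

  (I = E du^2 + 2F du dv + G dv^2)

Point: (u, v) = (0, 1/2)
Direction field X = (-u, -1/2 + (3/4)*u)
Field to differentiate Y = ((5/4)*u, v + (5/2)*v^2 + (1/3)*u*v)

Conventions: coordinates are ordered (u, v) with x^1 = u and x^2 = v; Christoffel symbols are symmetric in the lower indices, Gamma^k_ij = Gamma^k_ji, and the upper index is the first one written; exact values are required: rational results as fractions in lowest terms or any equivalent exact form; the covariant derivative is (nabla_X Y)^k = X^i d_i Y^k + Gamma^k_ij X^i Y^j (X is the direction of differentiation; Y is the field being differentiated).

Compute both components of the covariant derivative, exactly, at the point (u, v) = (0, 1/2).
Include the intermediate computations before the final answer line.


E = 1/4, F = 0, G = 5/4 at the point
E_u = 0, E_v = 0, F_u = 0, F_v = 0, G_u = 0, G_v = 0
EG - F^2 = 5/16;  g^inv = (16/5) * [[5/4, 0], [0, 1/4]]
first-kind symbols [ij,l] = (1/2)(d_i g_jl + d_j g_il - d_l g_ij): [uu,u] = E_u/2 = 0, [uu,v] = F_u - E_v/2 = 0, [uv,u] = E_v/2 = 0, [uv,v] = G_u/2 = 0, [vv,u] = F_v - G_u/2 = 0, [vv,v] = G_v/2 = 0
Gamma^u_ij = (G*[ij,u] - F*[ij,v])/(EG - F^2), Gamma^v_ij = (E*[ij,v] - F*[ij,u])/(EG - F^2)
Gamma_uuu = 0, Gamma_uuv = 0, Gamma_uvv = 0, Gamma_vuu = 0, Gamma_vuv = 0, Gamma_vvv = 0
X = (0, -1/2), Y = (0, 9/8) at the point

Answer: (nabla_X Y)^u = 0, (nabla_X Y)^v = -7/4


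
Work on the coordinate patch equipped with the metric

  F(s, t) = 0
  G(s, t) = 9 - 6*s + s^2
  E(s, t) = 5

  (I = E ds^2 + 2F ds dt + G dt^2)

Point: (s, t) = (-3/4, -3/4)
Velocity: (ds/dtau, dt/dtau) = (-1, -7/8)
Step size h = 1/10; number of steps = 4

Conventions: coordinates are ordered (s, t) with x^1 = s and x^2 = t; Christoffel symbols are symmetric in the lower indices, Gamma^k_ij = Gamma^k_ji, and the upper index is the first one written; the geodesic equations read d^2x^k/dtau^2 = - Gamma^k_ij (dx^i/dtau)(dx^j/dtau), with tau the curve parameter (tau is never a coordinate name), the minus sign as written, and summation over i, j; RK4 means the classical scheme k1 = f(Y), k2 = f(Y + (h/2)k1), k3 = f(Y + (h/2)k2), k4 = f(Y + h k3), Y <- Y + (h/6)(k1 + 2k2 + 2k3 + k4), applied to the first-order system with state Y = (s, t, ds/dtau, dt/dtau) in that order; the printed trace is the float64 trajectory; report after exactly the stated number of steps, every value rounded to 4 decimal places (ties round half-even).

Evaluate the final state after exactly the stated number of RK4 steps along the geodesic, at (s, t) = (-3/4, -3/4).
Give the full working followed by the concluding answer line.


f(Y) = (ds/dtau, dt/dtau, -Gamma^s_ij Y'^i Y'^j, -Gamma^t_ij Y'^i Y'^j) with the Gammas evaluated at the stage position; h = 0.100000; intermediate values shown to 6 dp
step 0: s = -0.7500, t = -0.7500, ds/dtau = -1.0000, dt/dtau = -0.8750
step 1:
  k1: at (s, t) = (-0.750000, -0.750000), (ds/dtau, dt/dtau) = (-1.000000, -0.875000); Gamma_sss = 0.000000, Gamma_sst = 0.000000, Gamma_stt = 0.750000, Gamma_tss = 0.000000, Gamma_tst = -0.266667, Gamma_ttt = 0.000000; k1 = (-1.000000, -0.875000, -0.574219, 0.466667)
  k2: at (s, t) = (-0.800000, -0.793750), (ds/dtau, dt/dtau) = (-1.028711, -0.851667); Gamma_sss = 0.000000, Gamma_sst = 0.000000, Gamma_stt = 0.760000, Gamma_tss = 0.000000, Gamma_tst = -0.263158, Gamma_ttt = 0.000000; k2 = (-1.028711, -0.851667, -0.551255, 0.461115)
  k3: at (s, t) = (-0.801436, -0.792583), (ds/dtau, dt/dtau) = (-1.027563, -0.851944); Gamma_sss = 0.000000, Gamma_sst = 0.000000, Gamma_stt = 0.760287, Gamma_tss = 0.000000, Gamma_tst = -0.263059, Gamma_ttt = 0.000000; k3 = (-1.027563, -0.851944, -0.551823, 0.460577)
  k4: at (s, t) = (-0.852756, -0.835194), (ds/dtau, dt/dtau) = (-1.055182, -0.828942); Gamma_sss = 0.000000, Gamma_sst = 0.000000, Gamma_stt = 0.770551, Gamma_tss = 0.000000, Gamma_tst = -0.259554, Gamma_ttt = 0.000000; k4 = (-1.055182, -0.828942, -0.529481, 0.454057)
  Y <- Y + (h/6)(k1 + 2k2 + 2k3 + k4): s = -0.8528, t = -0.8352, ds/dtau = -1.0552, dt/dtau = -0.8289
step 2:
  k1: at (s, t) = (-0.852795, -0.835186), (ds/dtau, dt/dtau) = (-1.055164, -0.828932); Gamma_sss = 0.000000, Gamma_sst = 0.000000, Gamma_stt = 0.770559, Gamma_tss = 0.000000, Gamma_tst = -0.259552, Gamma_ttt = 0.000000; k1 = (-1.055164, -0.828932, -0.529472, 0.454039)
  k2: at (s, t) = (-0.905554, -0.876633), (ds/dtau, dt/dtau) = (-1.081638, -0.806230); Gamma_sss = 0.000000, Gamma_sst = 0.000000, Gamma_stt = 0.781111, Gamma_tss = 0.000000, Gamma_tst = -0.256046, Gamma_ttt = 0.000000; k2 = (-1.081638, -0.806230, -0.507727, 0.446568)
  k3: at (s, t) = (-0.906877, -0.875498), (ds/dtau, dt/dtau) = (-1.080551, -0.806603); Gamma_sss = 0.000000, Gamma_sst = 0.000000, Gamma_stt = 0.781375, Gamma_tss = 0.000000, Gamma_tst = -0.255959, Gamma_ttt = 0.000000; k3 = (-1.080551, -0.806603, -0.508370, 0.446175)
  k4: at (s, t) = (-0.960851, -0.915846), (ds/dtau, dt/dtau) = (-1.106001, -0.784314); Gamma_sss = 0.000000, Gamma_sst = 0.000000, Gamma_stt = 0.792170, Gamma_tss = 0.000000, Gamma_tst = -0.252471, Gamma_ttt = 0.000000; k4 = (-1.106001, -0.784314, -0.487302, 0.438013)
  Y <- Y + (h/6)(k1 + 2k2 + 2k3 + k4): s = -0.9609, t = -0.9158, ds/dtau = -1.1060, dt/dtau = -0.7843
step 3:
  k1: at (s, t) = (-0.960888, -0.915835), (ds/dtau, dt/dtau) = (-1.105980, -0.784306); Gamma_sss = 0.000000, Gamma_sst = 0.000000, Gamma_stt = 0.792178, Gamma_tss = 0.000000, Gamma_tst = -0.252469, Gamma_ttt = 0.000000; k1 = (-1.105980, -0.784306, -0.487297, 0.437996)
  k2: at (s, t) = (-1.016187, -0.955050), (ds/dtau, dt/dtau) = (-1.130345, -0.762406); Gamma_sss = 0.000000, Gamma_sst = 0.000000, Gamma_stt = 0.803237, Gamma_tss = 0.000000, Gamma_tst = -0.248992, Gamma_ttt = 0.000000; k2 = (-1.130345, -0.762406, -0.466892, 0.429154)
  k3: at (s, t) = (-1.017405, -0.953955), (ds/dtau, dt/dtau) = (-1.129325, -0.762848); Gamma_sss = 0.000000, Gamma_sst = 0.000000, Gamma_stt = 0.803481, Gamma_tss = 0.000000, Gamma_tst = -0.248917, Gamma_ttt = 0.000000; k3 = (-1.129325, -0.762848, -0.467576, 0.428886)
  k4: at (s, t) = (-1.073820, -0.992119), (ds/dtau, dt/dtau) = (-1.152738, -0.741417); Gamma_sss = 0.000000, Gamma_sst = 0.000000, Gamma_stt = 0.814764, Gamma_tss = 0.000000, Gamma_tst = -0.245470, Gamma_ttt = 0.000000; k4 = (-1.152738, -0.741417, -0.447876, 0.419586)
  Y <- Y + (h/6)(k1 + 2k2 + 2k3 + k4): s = -1.0739, t = -0.9921, ds/dtau = -1.1527, dt/dtau = -0.7414
step 4:
  k1: at (s, t) = (-1.073856, -0.992105), (ds/dtau, dt/dtau) = (-1.152716, -0.741412); Gamma_sss = 0.000000, Gamma_sst = 0.000000, Gamma_stt = 0.814771, Gamma_tss = 0.000000, Gamma_tst = -0.245468, Gamma_ttt = 0.000000; k1 = (-1.152716, -0.741412, -0.447872, 0.419571)
  k2: at (s, t) = (-1.131491, -1.029176), (ds/dtau, dt/dtau) = (-1.175109, -0.720433); Gamma_sss = 0.000000, Gamma_sst = 0.000000, Gamma_stt = 0.826298, Gamma_tss = 0.000000, Gamma_tst = -0.242043, Gamma_ttt = 0.000000; k2 = (-1.175109, -0.720433, -0.428868, 0.409822)
  k3: at (s, t) = (-1.132611, -1.028127), (ds/dtau, dt/dtau) = (-1.174159, -0.720920); Gamma_sss = 0.000000, Gamma_sst = 0.000000, Gamma_stt = 0.826522, Gamma_tss = 0.000000, Gamma_tst = -0.241978, Gamma_ttt = 0.000000; k3 = (-1.174159, -0.720920, -0.429565, 0.409656)
  k4: at (s, t) = (-1.191271, -1.064197), (ds/dtau, dt/dtau) = (-1.195672, -0.700446); Gamma_sss = 0.000000, Gamma_sst = 0.000000, Gamma_stt = 0.838254, Gamma_tss = 0.000000, Gamma_tst = -0.238591, Gamma_ttt = 0.000000; k4 = (-1.195672, -0.700446, -0.411268, 0.399642)
  Y <- Y + (h/6)(k1 + 2k2 + 2k3 + k4): s = -1.1913, t = -1.0642, ds/dtau = -1.1956, dt/dtau = -0.7004

Answer: s = -1.1913, t = -1.0642, ds/dtau = -1.1956, dt/dtau = -0.7004


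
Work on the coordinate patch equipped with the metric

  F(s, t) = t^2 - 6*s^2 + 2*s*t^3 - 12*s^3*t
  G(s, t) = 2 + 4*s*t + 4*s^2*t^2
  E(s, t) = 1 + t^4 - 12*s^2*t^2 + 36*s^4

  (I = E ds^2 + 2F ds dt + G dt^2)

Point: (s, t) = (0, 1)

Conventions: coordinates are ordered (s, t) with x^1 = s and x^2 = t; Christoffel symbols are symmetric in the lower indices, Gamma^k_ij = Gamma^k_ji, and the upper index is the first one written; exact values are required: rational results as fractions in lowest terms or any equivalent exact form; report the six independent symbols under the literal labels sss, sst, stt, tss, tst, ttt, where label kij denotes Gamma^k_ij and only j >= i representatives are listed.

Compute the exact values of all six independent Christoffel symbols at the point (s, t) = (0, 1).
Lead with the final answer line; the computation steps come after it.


Answer: Gamma_sss = 0, Gamma_sst = 2/3, Gamma_stt = 0, Gamma_tss = 0, Gamma_tst = 2/3, Gamma_ttt = 0

E = 2, F = 1, G = 2 at the point
E_s = 0, E_t = 4, F_s = 2, F_t = 2, G_s = 4, G_t = 0
EG - F^2 = 3;  g^inv = (1/3) * [[2, -1], [-1, 2]]
first-kind symbols [ij,l] = (1/2)(d_i g_jl + d_j g_il - d_l g_ij): [ss,s] = E_s/2 = 0, [ss,t] = F_s - E_t/2 = 0, [st,s] = E_t/2 = 2, [st,t] = G_s/2 = 2, [tt,s] = F_t - G_s/2 = 0, [tt,t] = G_t/2 = 0
Gamma^s_ij = (G*[ij,s] - F*[ij,t])/(EG - F^2), Gamma^t_ij = (E*[ij,t] - F*[ij,s])/(EG - F^2)


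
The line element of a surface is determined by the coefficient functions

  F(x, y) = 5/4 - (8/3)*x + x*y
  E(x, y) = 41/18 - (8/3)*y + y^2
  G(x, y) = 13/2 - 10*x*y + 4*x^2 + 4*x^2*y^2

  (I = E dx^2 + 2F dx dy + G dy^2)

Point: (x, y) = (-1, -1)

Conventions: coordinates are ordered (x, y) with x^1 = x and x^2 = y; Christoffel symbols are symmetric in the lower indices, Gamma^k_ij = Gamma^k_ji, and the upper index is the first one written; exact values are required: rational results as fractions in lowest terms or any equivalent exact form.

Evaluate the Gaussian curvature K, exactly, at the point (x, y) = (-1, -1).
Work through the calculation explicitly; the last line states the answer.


E = 107/18, F = 59/12, G = 9/2, EG - F^2 = 371/144 at the point
E_x = 0, E_y = -14/3, F_x = -11/3, F_y = -1, G_x = -6, G_y = 2
E_yy = 2, F_xy = 1, G_xx = 16
Brioschi: K = (det M1 - det M2) / (EG - F^2)^2 with the standard first/second-derivative matrices M1, M2.
M1 = [[-E_yy/2 + F_xy - G_xx/2, E_x/2, F_x - E_y/2], [F_y - G_x/2, E, F], [G_y/2, F, G]] = [[-8, 0, -4/3], [2, 107/18, 59/12], [1, 59/12, 9/2]]; det M1 = -1393/54
M2 = [[0, E_y/2, G_x/2], [E_y/2, E, F], [G_x/2, F, G]] = [[0, -7/3, -3], [-7/3, 107/18, 59/12], [-3, 59/12, 9/2]]; det M2 = -55/6
det M1 - det M2 = -449/27; K = -449/27 / (371/144)^2 = -344832/137641

Answer: K = -344832/137641


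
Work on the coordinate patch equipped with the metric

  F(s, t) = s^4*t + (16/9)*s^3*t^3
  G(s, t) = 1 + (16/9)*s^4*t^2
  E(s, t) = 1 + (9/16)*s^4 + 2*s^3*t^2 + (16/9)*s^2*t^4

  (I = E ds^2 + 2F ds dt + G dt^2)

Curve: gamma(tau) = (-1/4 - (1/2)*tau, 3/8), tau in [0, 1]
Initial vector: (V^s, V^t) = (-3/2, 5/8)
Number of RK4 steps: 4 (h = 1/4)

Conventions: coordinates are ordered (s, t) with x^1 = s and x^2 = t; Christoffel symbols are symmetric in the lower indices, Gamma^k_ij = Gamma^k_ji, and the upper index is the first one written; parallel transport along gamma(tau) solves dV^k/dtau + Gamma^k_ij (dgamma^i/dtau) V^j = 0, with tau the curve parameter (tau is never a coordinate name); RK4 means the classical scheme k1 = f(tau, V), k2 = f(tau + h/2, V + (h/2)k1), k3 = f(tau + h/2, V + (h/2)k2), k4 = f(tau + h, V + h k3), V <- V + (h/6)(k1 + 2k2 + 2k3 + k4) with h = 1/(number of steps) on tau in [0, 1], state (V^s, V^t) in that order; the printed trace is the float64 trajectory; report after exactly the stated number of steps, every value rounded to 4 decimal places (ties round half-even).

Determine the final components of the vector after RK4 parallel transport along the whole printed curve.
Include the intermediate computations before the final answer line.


gamma'(tau) = (-1/2, 0); f(tau, V)^k = -Gamma^k_ij(gamma(tau)) gamma'^i(tau) V^j; h = 1/4; intermediate values shown to 6 dp
curve data and Christoffel symbols at the stage parameters:
  tau = 0.000000: gamma = (-0.250000, 0.375000), gamma' = (-0.500000, 0.000000); Gamma_sss = 0.000000, Gamma_sst = 0.000000, Gamma_stt = 0.000000, Gamma_tss = -0.005854, Gamma_tst = -0.007805, Gamma_ttt = 0.002602
  tau = 0.125000: gamma = (-0.312500, 0.375000), gamma' = (-0.500000, 0.000000); Gamma_sss = -0.004109, Gamma_sst = -0.004566, Gamma_stt = 0.001902, Gamma_tss = -0.013697, Gamma_tst = -0.015219, Gamma_ttt = 0.006341
  tau = 0.250000: gamma = (-0.375000, 0.375000), gamma' = (-0.500000, 0.000000); Gamma_sss = -0.013103, Gamma_sst = -0.013103, Gamma_stt = 0.006551, Gamma_tss = -0.026205, Gamma_tst = -0.026205, Gamma_ttt = 0.013103
  tau = 0.375000: gamma = (-0.437500, 0.375000), gamma' = (-0.500000, 0.000000); Gamma_sss = -0.028471, Gamma_sst = -0.026573, Gamma_stt = 0.015501, Gamma_tss = -0.044288, Gamma_tst = -0.041335, Gamma_ttt = 0.024112
  tau = 0.500000: gamma = (-0.500000, 0.375000), gamma' = (-0.500000, 0.000000); Gamma_sss = -0.051478, Gamma_sst = -0.045758, Gamma_stt = 0.030505, Gamma_tss = -0.068637, Gamma_tst = -0.061010, Gamma_ttt = 0.040674
  tau = 0.625000: gamma = (-0.562500, 0.375000), gamma' = (-0.500000, 0.000000); Gamma_sss = -0.082997, Gamma_sst = -0.071141, Gamma_stt = 0.053356, Gamma_tss = -0.099597, Gamma_tst = -0.085369, Gamma_ttt = 0.064027
  tau = 0.750000: gamma = (-0.625000, 0.375000), gamma' = (-0.500000, 0.000000); Gamma_sss = -0.123321, Gamma_sst = -0.102768, Gamma_stt = 0.085640, Gamma_tss = -0.137023, Gamma_tst = -0.114186, Gamma_ttt = 0.095155
  tau = 0.875000: gamma = (-0.687500, 0.375000), gamma' = (-0.500000, 0.000000); Gamma_sss = -0.171981, Gamma_sst = -0.140133, Gamma_stt = 0.128455, Gamma_tss = -0.180170, Gamma_tst = -0.146806, Gamma_ttt = 0.134572
  tau = 1.000000: gamma = (-0.750000, 0.375000), gamma' = (-0.500000, 0.000000); Gamma_sss = -0.227656, Gamma_sst = -0.182125, Gamma_stt = 0.182125, Gamma_tss = -0.227656, Gamma_tst = -0.182125, Gamma_ttt = 0.182125
step 0: V^s = -1.5000, V^t = 0.6250
step 1: k1 = (0.000000, 0.001951), k2 = (0.001655, 0.005515), k3 = (0.001653, 0.005510), k4 = (0.005721, 0.011441); V <- V + (h/6)(k1 + 2k2 + 2k3 + k4): V^s = -1.4995, V^t = 0.6265
step 2: k1 = (0.005719, 0.011439), k2 = (0.012993, 0.020211), k3 = (0.012965, 0.020168), k4 = (0.024063, 0.032084); V <- V + (h/6)(k1 + 2k2 + 2k3 + k4): V^s = -1.4961, V^t = 0.6317
step 3: k1 = (0.024056, 0.032074), k2 = (0.039350, 0.047220), k3 = (0.039203, 0.047044), k4 = (0.058584, 0.065093); V <- V + (h/6)(k1 + 2k2 + 2k3 + k4): V^s = -1.4861, V^t = 0.6436
step 4: k1 = (0.058565, 0.065072), k2 = (0.081499, 0.085379), k3 = (0.081074, 0.084935), k4 = (0.106314, 0.106314); V <- V + (h/6)(k1 + 2k2 + 2k3 + k4): V^s = -1.4657, V^t = 0.6649

Answer: V^s = -1.4657, V^t = 0.6649


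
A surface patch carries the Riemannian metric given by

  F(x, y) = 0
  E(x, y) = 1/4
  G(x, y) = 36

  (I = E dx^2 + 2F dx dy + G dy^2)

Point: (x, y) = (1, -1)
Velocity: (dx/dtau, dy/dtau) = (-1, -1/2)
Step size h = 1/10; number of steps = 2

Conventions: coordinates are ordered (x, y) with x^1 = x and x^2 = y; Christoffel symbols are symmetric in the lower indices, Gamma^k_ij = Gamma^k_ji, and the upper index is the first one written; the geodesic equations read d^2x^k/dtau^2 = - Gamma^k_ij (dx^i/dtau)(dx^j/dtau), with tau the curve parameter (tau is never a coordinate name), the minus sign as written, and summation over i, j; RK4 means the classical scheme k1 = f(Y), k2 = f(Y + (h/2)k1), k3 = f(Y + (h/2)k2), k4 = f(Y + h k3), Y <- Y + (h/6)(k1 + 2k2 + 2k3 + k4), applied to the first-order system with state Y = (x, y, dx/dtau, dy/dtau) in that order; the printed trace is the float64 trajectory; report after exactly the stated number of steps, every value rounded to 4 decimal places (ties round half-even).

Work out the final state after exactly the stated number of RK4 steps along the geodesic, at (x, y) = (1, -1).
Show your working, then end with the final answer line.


f(Y) = (dx/dtau, dy/dtau, -Gamma^x_ij Y'^i Y'^j, -Gamma^y_ij Y'^i Y'^j) with the Gammas evaluated at the stage position; h = 0.100000; intermediate values shown to 6 dp
step 0: x = 1.0000, y = -1.0000, dx/dtau = -1.0000, dy/dtau = -0.5000
step 1:
  k1: at (x, y) = (1.000000, -1.000000), (dx/dtau, dy/dtau) = (-1.000000, -0.500000); Gamma_xxx = 0.000000, Gamma_xxy = 0.000000, Gamma_xyy = 0.000000, Gamma_yxx = 0.000000, Gamma_yxy = 0.000000, Gamma_yyy = 0.000000; k1 = (-1.000000, -0.500000, 0.000000, 0.000000)
  k2: at (x, y) = (0.950000, -1.025000), (dx/dtau, dy/dtau) = (-1.000000, -0.500000); Gamma_xxx = 0.000000, Gamma_xxy = 0.000000, Gamma_xyy = 0.000000, Gamma_yxx = 0.000000, Gamma_yxy = 0.000000, Gamma_yyy = 0.000000; k2 = (-1.000000, -0.500000, 0.000000, 0.000000)
  k3: at (x, y) = (0.950000, -1.025000), (dx/dtau, dy/dtau) = (-1.000000, -0.500000); Gamma_xxx = 0.000000, Gamma_xxy = 0.000000, Gamma_xyy = 0.000000, Gamma_yxx = 0.000000, Gamma_yxy = 0.000000, Gamma_yyy = 0.000000; k3 = (-1.000000, -0.500000, 0.000000, 0.000000)
  k4: at (x, y) = (0.900000, -1.050000), (dx/dtau, dy/dtau) = (-1.000000, -0.500000); Gamma_xxx = 0.000000, Gamma_xxy = 0.000000, Gamma_xyy = 0.000000, Gamma_yxx = 0.000000, Gamma_yxy = 0.000000, Gamma_yyy = 0.000000; k4 = (-1.000000, -0.500000, 0.000000, 0.000000)
  Y <- Y + (h/6)(k1 + 2k2 + 2k3 + k4): x = 0.9000, y = -1.0500, dx/dtau = -1.0000, dy/dtau = -0.5000
step 2:
  k1: at (x, y) = (0.900000, -1.050000), (dx/dtau, dy/dtau) = (-1.000000, -0.500000); Gamma_xxx = 0.000000, Gamma_xxy = 0.000000, Gamma_xyy = 0.000000, Gamma_yxx = 0.000000, Gamma_yxy = 0.000000, Gamma_yyy = 0.000000; k1 = (-1.000000, -0.500000, 0.000000, 0.000000)
  k2: at (x, y) = (0.850000, -1.075000), (dx/dtau, dy/dtau) = (-1.000000, -0.500000); Gamma_xxx = 0.000000, Gamma_xxy = 0.000000, Gamma_xyy = 0.000000, Gamma_yxx = 0.000000, Gamma_yxy = 0.000000, Gamma_yyy = 0.000000; k2 = (-1.000000, -0.500000, 0.000000, 0.000000)
  k3: at (x, y) = (0.850000, -1.075000), (dx/dtau, dy/dtau) = (-1.000000, -0.500000); Gamma_xxx = 0.000000, Gamma_xxy = 0.000000, Gamma_xyy = 0.000000, Gamma_yxx = 0.000000, Gamma_yxy = 0.000000, Gamma_yyy = 0.000000; k3 = (-1.000000, -0.500000, 0.000000, 0.000000)
  k4: at (x, y) = (0.800000, -1.100000), (dx/dtau, dy/dtau) = (-1.000000, -0.500000); Gamma_xxx = 0.000000, Gamma_xxy = 0.000000, Gamma_xyy = 0.000000, Gamma_yxx = 0.000000, Gamma_yxy = 0.000000, Gamma_yyy = 0.000000; k4 = (-1.000000, -0.500000, 0.000000, 0.000000)
  Y <- Y + (h/6)(k1 + 2k2 + 2k3 + k4): x = 0.8000, y = -1.1000, dx/dtau = -1.0000, dy/dtau = -0.5000

Answer: x = 0.8000, y = -1.1000, dx/dtau = -1.0000, dy/dtau = -0.5000


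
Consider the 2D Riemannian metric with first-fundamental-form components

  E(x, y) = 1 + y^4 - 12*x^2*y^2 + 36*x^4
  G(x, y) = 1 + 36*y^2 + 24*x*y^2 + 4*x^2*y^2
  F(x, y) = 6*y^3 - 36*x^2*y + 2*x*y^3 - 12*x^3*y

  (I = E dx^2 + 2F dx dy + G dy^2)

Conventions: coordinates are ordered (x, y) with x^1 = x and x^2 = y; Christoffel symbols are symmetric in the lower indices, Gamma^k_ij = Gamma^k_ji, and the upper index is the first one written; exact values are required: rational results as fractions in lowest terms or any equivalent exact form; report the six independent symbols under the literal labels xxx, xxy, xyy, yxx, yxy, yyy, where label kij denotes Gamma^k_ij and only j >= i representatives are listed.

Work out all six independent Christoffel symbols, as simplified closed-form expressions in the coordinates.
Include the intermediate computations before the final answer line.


E = 1 + y^4 - 12*x^2*y^2 + 36*x^4; F = 6*y^3 - 36*x^2*y + 2*x*y^3 - 12*x^3*y; G = 1 + 36*y^2 + 24*x*y^2 + 4*x^2*y^2
Gamma^k_ij = (1/2) g^{kl} (d_i g_jl + d_j g_il - d_l g_ij), with g^inv = (1/(EG-F^2)) [[G, -F], [-F, E]]
first partials: E_x = -24*x*y^2 + 144*x^3, E_y = 4*y^3 - 24*x^2*y, F_x = -72*x*y + 2*y^3 - 36*x^2*y, F_y = 18*y^2 - 36*x^2 + 6*x*y^2 - 12*x^3, G_x = 24*y^2 + 8*x*y^2, G_y = 72*y + 48*x*y + 8*x^2*y
D = EG - F^2 = 1 + 36*y^2 + 24*x*y^2 + y^4 - 8*x^2*y^2 + 36*x^4
expanded: Gamma^x_xx = (G E_x - 2F F_x + F E_y)/(2D), Gamma^x_xy = (G E_y - F G_x)/(2D), Gamma^x_yy = (2G F_y - G G_x - F G_y)/(2D), Gamma^y_xx = (2E F_x - E E_y - F E_x)/(2D), Gamma^y_xy = (E G_x - F E_y)/(2D), Gamma^y_yy = (E G_y - 2F F_y + F G_x)/(2D); substitute and cancel common factors

Answer: Gamma_xxx = (72*x^3 - 12*x*y^2)/(36*x^4 - 8*x^2*y^2 + 24*x*y^2 + y^4 + 36*y^2 + 1), Gamma_xxy = (-12*x^2*y + 2*y^3)/(36*x^4 - 8*x^2*y^2 + 24*x*y^2 + y^4 + 36*y^2 + 1), Gamma_xyy = (-12*x^3 - 36*x^2 + 2*x*y^2 + 6*y^2)/(36*x^4 - 8*x^2*y^2 + 24*x*y^2 + y^4 + 36*y^2 + 1), Gamma_yxx = (-24*x^2*y - 72*x*y)/(36*x^4 - 8*x^2*y^2 + 24*x*y^2 + y^4 + 36*y^2 + 1), Gamma_yxy = (4*x*y^2 + 12*y^2)/(36*x^4 - 8*x^2*y^2 + 24*x*y^2 + y^4 + 36*y^2 + 1), Gamma_yyy = (4*x^2*y + 24*x*y + 36*y)/(36*x^4 - 8*x^2*y^2 + 24*x*y^2 + y^4 + 36*y^2 + 1)


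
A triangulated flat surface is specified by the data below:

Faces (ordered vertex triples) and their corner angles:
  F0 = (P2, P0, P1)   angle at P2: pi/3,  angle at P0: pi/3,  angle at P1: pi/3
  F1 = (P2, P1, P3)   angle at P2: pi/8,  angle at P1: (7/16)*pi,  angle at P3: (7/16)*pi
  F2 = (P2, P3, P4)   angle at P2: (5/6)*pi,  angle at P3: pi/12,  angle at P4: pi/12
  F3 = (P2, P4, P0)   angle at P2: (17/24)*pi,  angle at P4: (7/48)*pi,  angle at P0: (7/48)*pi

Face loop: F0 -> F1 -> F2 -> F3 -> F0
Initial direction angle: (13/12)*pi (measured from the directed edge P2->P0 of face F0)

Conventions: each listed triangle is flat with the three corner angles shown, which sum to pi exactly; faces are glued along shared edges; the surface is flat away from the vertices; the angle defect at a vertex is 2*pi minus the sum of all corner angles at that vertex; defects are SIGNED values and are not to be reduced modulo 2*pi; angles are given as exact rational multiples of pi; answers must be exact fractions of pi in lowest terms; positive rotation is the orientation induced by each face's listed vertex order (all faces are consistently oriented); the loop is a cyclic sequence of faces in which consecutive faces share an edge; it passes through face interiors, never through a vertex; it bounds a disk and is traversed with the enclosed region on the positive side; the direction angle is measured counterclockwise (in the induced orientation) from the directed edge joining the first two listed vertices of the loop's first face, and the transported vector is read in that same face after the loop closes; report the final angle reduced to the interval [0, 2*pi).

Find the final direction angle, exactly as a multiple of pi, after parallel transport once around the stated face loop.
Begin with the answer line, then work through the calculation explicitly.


Answer: final direction angle = (13/12)*pi

enclosed vertex P2: corner angles sum to 2*pi, defect = 2*pi - 2*pi = 0
summing the enclosed defects onto the initial angle, mod 2*pi in the induced orientation:
final angle = (13/12)*pi + 0 = (13/12)*pi (mod 2*pi)


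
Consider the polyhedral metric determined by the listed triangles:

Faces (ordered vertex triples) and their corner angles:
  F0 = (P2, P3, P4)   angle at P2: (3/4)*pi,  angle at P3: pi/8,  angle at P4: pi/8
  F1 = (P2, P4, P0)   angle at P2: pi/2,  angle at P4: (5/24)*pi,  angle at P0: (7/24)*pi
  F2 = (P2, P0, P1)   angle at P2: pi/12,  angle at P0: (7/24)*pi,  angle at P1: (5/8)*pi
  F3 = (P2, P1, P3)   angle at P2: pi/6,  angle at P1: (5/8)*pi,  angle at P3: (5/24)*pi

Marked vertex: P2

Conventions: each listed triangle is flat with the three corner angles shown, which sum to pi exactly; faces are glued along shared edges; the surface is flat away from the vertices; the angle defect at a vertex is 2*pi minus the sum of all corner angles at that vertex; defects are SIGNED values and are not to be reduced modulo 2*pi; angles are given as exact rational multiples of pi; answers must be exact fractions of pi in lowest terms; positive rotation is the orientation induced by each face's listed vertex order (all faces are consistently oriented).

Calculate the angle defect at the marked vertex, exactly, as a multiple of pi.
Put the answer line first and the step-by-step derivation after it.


Answer: defect(P2) = pi/2

Sum of corner angles at P2: (3/2)*pi
defect = 2*pi - (3/2)*pi


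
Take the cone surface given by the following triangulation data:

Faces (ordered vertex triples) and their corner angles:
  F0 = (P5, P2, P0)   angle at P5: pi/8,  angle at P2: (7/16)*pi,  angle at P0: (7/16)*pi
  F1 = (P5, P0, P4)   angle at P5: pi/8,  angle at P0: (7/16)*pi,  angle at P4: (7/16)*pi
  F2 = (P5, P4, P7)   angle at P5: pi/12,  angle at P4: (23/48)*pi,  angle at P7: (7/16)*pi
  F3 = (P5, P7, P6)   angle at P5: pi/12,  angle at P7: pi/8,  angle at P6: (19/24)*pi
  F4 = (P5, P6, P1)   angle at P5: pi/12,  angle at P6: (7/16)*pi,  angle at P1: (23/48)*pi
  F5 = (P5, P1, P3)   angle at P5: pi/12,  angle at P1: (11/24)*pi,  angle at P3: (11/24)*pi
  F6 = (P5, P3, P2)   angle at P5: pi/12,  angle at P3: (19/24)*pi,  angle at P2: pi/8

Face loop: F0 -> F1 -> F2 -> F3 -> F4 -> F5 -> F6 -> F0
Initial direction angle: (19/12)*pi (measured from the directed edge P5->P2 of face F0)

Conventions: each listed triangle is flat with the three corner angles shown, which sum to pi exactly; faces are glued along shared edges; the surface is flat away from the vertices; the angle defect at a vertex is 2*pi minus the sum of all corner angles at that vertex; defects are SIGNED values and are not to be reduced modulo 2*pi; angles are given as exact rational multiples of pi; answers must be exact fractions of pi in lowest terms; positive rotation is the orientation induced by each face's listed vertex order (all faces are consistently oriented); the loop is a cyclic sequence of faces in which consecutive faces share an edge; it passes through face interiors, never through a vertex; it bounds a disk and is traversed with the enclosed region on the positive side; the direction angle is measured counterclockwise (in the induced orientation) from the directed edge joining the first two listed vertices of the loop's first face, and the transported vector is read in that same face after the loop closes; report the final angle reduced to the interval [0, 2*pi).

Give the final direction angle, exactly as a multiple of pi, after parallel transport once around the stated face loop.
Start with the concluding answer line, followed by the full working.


Answer: final direction angle = (11/12)*pi

enclosed vertex P5: corner angles sum to (2/3)*pi, defect = 2*pi - (2/3)*pi = (4/3)*pi
final direction = starting direction + enclosed defect total, reduced mod 2*pi (induced orientation)
final angle = (19/12)*pi + (4/3)*pi = (11/12)*pi (mod 2*pi)


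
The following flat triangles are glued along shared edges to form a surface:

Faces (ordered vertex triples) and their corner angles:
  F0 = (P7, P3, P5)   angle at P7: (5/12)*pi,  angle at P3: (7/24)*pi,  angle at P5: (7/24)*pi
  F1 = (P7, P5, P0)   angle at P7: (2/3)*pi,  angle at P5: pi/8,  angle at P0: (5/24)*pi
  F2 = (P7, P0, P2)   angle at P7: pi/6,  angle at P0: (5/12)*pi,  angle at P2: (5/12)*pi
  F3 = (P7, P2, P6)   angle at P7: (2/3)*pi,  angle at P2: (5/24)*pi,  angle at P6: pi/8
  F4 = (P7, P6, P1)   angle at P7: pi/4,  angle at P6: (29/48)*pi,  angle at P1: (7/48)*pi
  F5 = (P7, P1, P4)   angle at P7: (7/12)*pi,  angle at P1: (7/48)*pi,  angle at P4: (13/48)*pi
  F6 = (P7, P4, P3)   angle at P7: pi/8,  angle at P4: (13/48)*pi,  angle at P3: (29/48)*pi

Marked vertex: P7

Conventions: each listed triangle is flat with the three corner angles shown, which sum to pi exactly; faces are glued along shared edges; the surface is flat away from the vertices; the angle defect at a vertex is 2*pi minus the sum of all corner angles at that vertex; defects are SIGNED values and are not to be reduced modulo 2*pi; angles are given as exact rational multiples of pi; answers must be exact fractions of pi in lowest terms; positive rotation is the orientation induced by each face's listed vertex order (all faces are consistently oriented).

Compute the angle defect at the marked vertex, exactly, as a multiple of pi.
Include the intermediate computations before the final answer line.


Sum of corner angles at P7: (23/8)*pi
defect = 2*pi - (23/8)*pi

Answer: defect(P7) = (-7/8)*pi


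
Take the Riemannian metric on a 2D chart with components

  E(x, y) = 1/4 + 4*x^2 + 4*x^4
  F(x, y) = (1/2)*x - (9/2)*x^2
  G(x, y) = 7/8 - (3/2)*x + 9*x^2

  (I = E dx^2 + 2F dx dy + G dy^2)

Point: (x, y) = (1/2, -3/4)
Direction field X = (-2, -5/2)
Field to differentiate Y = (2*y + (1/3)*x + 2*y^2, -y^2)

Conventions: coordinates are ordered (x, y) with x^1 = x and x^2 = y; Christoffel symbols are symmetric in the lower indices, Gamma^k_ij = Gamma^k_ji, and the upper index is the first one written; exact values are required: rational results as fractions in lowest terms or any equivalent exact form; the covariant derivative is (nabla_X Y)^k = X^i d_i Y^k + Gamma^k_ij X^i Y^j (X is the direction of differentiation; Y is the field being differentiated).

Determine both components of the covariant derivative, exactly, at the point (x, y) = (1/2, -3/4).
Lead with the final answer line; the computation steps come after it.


Answer: (nabla_X Y)^x = -1493/8592, (nabla_X Y)^y = -7425/2864

E = 3/2, F = -7/8, G = 19/8 at the point
E_x = 6, E_y = 0, F_x = -4, F_y = 0, G_x = 15/2, G_y = 0
EG - F^2 = 179/64;  g^inv = (64/179) * [[19/8, 7/8], [7/8, 3/2]]
first-kind symbols [ij,l] = (1/2)(d_i g_jl + d_j g_il - d_l g_ij): [xx,x] = E_x/2 = 3, [xx,y] = F_x - E_y/2 = -4, [xy,x] = E_y/2 = 0, [xy,y] = G_x/2 = 15/4, [yy,x] = F_y - G_x/2 = -15/4, [yy,y] = G_y/2 = 0
Gamma^x_ij = (G*[ij,x] - F*[ij,y])/(EG - F^2), Gamma^y_ij = (E*[ij,y] - F*[ij,x])/(EG - F^2)
Gamma_xxx = 232/179, Gamma_xxy = 210/179, Gamma_xyy = -570/179, Gamma_yxx = -216/179, Gamma_yxy = 360/179, Gamma_yyy = -210/179
X = (-2, -5/2), Y = (-5/24, -9/16) at the point


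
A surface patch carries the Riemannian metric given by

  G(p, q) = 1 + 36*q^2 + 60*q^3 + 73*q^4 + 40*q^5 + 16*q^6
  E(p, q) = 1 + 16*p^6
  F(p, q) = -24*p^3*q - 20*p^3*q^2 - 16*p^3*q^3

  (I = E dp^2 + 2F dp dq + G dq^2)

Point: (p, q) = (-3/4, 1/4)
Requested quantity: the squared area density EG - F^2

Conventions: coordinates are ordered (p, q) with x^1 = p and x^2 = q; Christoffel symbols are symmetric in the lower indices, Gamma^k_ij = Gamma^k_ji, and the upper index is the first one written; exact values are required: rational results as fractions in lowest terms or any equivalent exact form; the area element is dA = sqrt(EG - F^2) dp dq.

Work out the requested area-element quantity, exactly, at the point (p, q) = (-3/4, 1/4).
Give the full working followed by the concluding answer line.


E = 985/256, F = 405/128, G = 289/64; EG - F^2 = 1885/256

Answer: EG - F^2 = 1885/256


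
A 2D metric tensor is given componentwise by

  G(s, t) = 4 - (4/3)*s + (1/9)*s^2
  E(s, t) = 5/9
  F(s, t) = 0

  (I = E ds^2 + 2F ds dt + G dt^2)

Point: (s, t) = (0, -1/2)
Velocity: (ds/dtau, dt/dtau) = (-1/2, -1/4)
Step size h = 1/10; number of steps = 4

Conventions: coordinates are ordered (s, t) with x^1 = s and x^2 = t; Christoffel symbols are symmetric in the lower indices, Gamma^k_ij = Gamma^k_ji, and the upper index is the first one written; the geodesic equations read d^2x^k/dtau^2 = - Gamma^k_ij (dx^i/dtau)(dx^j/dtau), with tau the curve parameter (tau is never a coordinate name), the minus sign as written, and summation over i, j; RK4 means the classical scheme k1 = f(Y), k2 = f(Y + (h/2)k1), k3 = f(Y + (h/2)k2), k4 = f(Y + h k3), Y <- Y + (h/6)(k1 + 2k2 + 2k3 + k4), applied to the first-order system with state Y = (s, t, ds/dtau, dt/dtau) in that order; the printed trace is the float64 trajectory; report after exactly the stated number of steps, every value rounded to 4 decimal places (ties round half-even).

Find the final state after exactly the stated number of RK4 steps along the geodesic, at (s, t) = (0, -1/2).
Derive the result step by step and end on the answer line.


f(Y) = (ds/dtau, dt/dtau, -Gamma^s_ij Y'^i Y'^j, -Gamma^t_ij Y'^i Y'^j) with the Gammas evaluated at the stage position; h = 0.100000; intermediate values shown to 6 dp
step 0: s = 0.0000, t = -0.5000, ds/dtau = -0.5000, dt/dtau = -0.2500
step 1:
  k1: at (s, t) = (0.000000, -0.500000), (ds/dtau, dt/dtau) = (-0.500000, -0.250000); Gamma_sss = 0.000000, Gamma_sst = 0.000000, Gamma_stt = 1.200000, Gamma_tss = 0.000000, Gamma_tst = -0.166667, Gamma_ttt = 0.000000; k1 = (-0.500000, -0.250000, -0.075000, 0.041667)
  k2: at (s, t) = (-0.025000, -0.512500), (ds/dtau, dt/dtau) = (-0.503750, -0.247917); Gamma_sss = 0.000000, Gamma_sst = 0.000000, Gamma_stt = 1.205000, Gamma_tss = 0.000000, Gamma_tst = -0.165975, Gamma_ttt = 0.000000; k2 = (-0.503750, -0.247917, -0.074063, 0.041457)
  k3: at (s, t) = (-0.025188, -0.512396), (ds/dtau, dt/dtau) = (-0.503703, -0.247927); Gamma_sss = 0.000000, Gamma_sst = 0.000000, Gamma_stt = 1.205037, Gamma_tss = 0.000000, Gamma_tst = -0.165970, Gamma_ttt = 0.000000; k3 = (-0.503703, -0.247927, -0.074071, 0.041453)
  k4: at (s, t) = (-0.050370, -0.524793), (ds/dtau, dt/dtau) = (-0.507407, -0.245855); Gamma_sss = 0.000000, Gamma_sst = 0.000000, Gamma_stt = 1.210074, Gamma_tss = 0.000000, Gamma_tst = -0.165279, Gamma_ttt = 0.000000; k4 = (-0.507407, -0.245855, -0.073142, 0.041237)
  Y <- Y + (h/6)(k1 + 2k2 + 2k3 + k4): s = -0.0504, t = -0.5248, ds/dtau = -0.5074, dt/dtau = -0.2459
step 2:
  k1: at (s, t) = (-0.050372, -0.524792), (ds/dtau, dt/dtau) = (-0.507407, -0.245855); Gamma_sss = 0.000000, Gamma_sst = 0.000000, Gamma_stt = 1.210074, Gamma_tss = 0.000000, Gamma_tst = -0.165279, Gamma_ttt = 0.000000; k1 = (-0.507407, -0.245855, -0.073142, 0.041237)
  k2: at (s, t) = (-0.075742, -0.537085), (ds/dtau, dt/dtau) = (-0.511064, -0.243793); Gamma_sss = 0.000000, Gamma_sst = 0.000000, Gamma_stt = 1.215148, Gamma_tss = 0.000000, Gamma_tst = -0.164589, Gamma_ttt = 0.000000; k2 = (-0.511064, -0.243793, -0.072222, 0.041013)
  k3: at (s, t) = (-0.075925, -0.536982), (ds/dtau, dt/dtau) = (-0.511018, -0.243804); Gamma_sss = 0.000000, Gamma_sst = 0.000000, Gamma_stt = 1.215185, Gamma_tss = 0.000000, Gamma_tst = -0.164584, Gamma_ttt = 0.000000; k3 = (-0.511018, -0.243804, -0.072231, 0.041010)
  k4: at (s, t) = (-0.101474, -0.549173), (ds/dtau, dt/dtau) = (-0.514630, -0.241754); Gamma_sss = 0.000000, Gamma_sst = 0.000000, Gamma_stt = 1.220295, Gamma_tss = 0.000000, Gamma_tst = -0.163895, Gamma_ttt = 0.000000; k4 = (-0.514630, -0.241754, -0.071320, 0.040782)
  Y <- Y + (h/6)(k1 + 2k2 + 2k3 + k4): s = -0.1015, t = -0.5492, ds/dtau = -0.5146, dt/dtau = -0.2418
step 3:
  k1: at (s, t) = (-0.101475, -0.549172), (ds/dtau, dt/dtau) = (-0.514630, -0.241754); Gamma_sss = 0.000000, Gamma_sst = 0.000000, Gamma_stt = 1.220295, Gamma_tss = 0.000000, Gamma_tst = -0.163895, Gamma_ttt = 0.000000; k1 = (-0.514630, -0.241754, -0.071320, 0.040781)
  k2: at (s, t) = (-0.127207, -0.561260), (ds/dtau, dt/dtau) = (-0.518196, -0.239714); Gamma_sss = 0.000000, Gamma_sst = 0.000000, Gamma_stt = 1.225441, Gamma_tss = 0.000000, Gamma_tst = -0.163207, Gamma_ttt = 0.000000; k2 = (-0.518196, -0.239714, -0.070418, 0.040547)
  k3: at (s, t) = (-0.127385, -0.561158), (ds/dtau, dt/dtau) = (-0.518151, -0.239726); Gamma_sss = 0.000000, Gamma_sst = 0.000000, Gamma_stt = 1.225477, Gamma_tss = 0.000000, Gamma_tst = -0.163202, Gamma_ttt = 0.000000; k3 = (-0.518151, -0.239726, -0.070427, 0.040544)
  k4: at (s, t) = (-0.153290, -0.573145), (ds/dtau, dt/dtau) = (-0.521672, -0.237699); Gamma_sss = 0.000000, Gamma_sst = 0.000000, Gamma_stt = 1.230658, Gamma_tss = 0.000000, Gamma_tst = -0.162515, Gamma_ttt = 0.000000; k4 = (-0.521672, -0.237699, -0.069533, 0.040304)
  Y <- Y + (h/6)(k1 + 2k2 + 2k3 + k4): s = -0.1533, t = -0.5731, ds/dtau = -0.5217, dt/dtau = -0.2377
step 4:
  k1: at (s, t) = (-0.153292, -0.573145), (ds/dtau, dt/dtau) = (-0.521672, -0.237699); Gamma_sss = 0.000000, Gamma_sst = 0.000000, Gamma_stt = 1.230658, Gamma_tss = 0.000000, Gamma_tst = -0.162515, Gamma_ttt = 0.000000; k1 = (-0.521672, -0.237699, -0.069533, 0.040304)
  k2: at (s, t) = (-0.179375, -0.585030), (ds/dtau, dt/dtau) = (-0.525149, -0.235684); Gamma_sss = 0.000000, Gamma_sst = 0.000000, Gamma_stt = 1.235875, Gamma_tss = 0.000000, Gamma_tst = -0.161829, Gamma_ttt = 0.000000; k2 = (-0.525149, -0.235684, -0.068649, 0.040059)
  k3: at (s, t) = (-0.179549, -0.584929), (ds/dtau, dt/dtau) = (-0.525104, -0.235696); Gamma_sss = 0.000000, Gamma_sst = 0.000000, Gamma_stt = 1.235910, Gamma_tss = 0.000000, Gamma_tst = -0.161824, Gamma_ttt = 0.000000; k3 = (-0.525104, -0.235696, -0.068658, 0.040056)
  k4: at (s, t) = (-0.205802, -0.596714), (ds/dtau, dt/dtau) = (-0.528538, -0.233693); Gamma_sss = 0.000000, Gamma_sst = 0.000000, Gamma_stt = 1.241160, Gamma_tss = 0.000000, Gamma_tst = -0.161140, Gamma_ttt = 0.000000; k4 = (-0.528538, -0.233693, -0.067783, 0.039807)
  Y <- Y + (h/6)(k1 + 2k2 + 2k3 + k4): s = -0.2058, t = -0.5967, ds/dtau = -0.5285, dt/dtau = -0.2337

Answer: s = -0.2058, t = -0.5967, ds/dtau = -0.5285, dt/dtau = -0.2337
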